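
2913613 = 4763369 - 1849756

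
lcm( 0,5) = 0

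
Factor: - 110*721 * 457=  - 2^1*5^1*7^1*11^1*103^1 *457^1 = - 36244670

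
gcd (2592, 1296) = 1296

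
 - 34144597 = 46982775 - 81127372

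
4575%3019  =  1556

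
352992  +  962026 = 1315018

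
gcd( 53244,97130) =2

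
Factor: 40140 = 2^2*3^2 *5^1*223^1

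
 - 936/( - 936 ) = 1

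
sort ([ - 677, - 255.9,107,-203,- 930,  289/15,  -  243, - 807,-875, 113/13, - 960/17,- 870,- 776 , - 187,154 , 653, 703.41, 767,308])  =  [-930, - 875, - 870,-807, - 776 , - 677 , - 255.9,-243 , -203, - 187 , - 960/17,113/13, 289/15,107,154,308, 653 , 703.41, 767]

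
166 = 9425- 9259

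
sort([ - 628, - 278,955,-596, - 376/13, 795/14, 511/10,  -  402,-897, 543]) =[ - 897, - 628, - 596, - 402, - 278,-376/13, 511/10, 795/14, 543, 955] 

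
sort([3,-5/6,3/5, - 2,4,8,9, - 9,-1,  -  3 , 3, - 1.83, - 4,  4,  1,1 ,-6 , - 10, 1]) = [ - 10, - 9, - 6, - 4,-3,-2,-1.83, - 1, - 5/6, 3/5, 1,  1,  1 , 3 , 3, 4, 4, 8, 9]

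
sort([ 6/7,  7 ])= [ 6/7, 7 ] 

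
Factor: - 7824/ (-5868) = 2^2* 3^( - 1 )  =  4/3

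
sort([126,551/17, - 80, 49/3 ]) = [-80, 49/3,  551/17,126 ] 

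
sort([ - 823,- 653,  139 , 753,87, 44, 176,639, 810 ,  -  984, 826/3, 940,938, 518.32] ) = [ - 984,-823 , - 653,  44,87,139, 176, 826/3, 518.32,639, 753, 810,938  ,  940 ]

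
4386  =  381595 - 377209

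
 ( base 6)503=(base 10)183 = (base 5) 1213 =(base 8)267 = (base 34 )5D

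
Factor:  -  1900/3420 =  -  3^ ( - 2)*5^1 = -  5/9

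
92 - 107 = -15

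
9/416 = 9/416= 0.02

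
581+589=1170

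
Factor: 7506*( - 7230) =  - 2^2*3^4*5^1*139^1 * 241^1 = -  54268380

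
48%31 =17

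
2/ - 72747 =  - 2/72747 = - 0.00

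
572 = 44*13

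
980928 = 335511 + 645417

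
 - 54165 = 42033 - 96198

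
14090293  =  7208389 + 6881904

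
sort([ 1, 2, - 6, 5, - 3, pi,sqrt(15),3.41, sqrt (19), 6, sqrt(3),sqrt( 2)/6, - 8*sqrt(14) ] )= [ - 8*sqrt( 14), - 6, - 3, sqrt(2 ) /6, 1, sqrt(3),2 , pi, 3.41, sqrt(15), sqrt ( 19),5,6 ]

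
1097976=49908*22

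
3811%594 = 247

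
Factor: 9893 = 13^1*761^1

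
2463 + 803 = 3266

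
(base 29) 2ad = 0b11111000001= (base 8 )3701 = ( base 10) 1985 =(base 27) 2JE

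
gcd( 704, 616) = 88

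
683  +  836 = 1519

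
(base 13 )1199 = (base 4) 212330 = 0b100110111100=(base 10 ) 2492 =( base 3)10102022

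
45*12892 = 580140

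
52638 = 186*283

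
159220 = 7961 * 20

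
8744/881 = 8744/881 = 9.93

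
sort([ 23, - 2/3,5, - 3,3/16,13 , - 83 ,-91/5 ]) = [  -  83,-91/5  , - 3, - 2/3,3/16, 5, 13,23]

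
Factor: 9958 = 2^1*13^1*383^1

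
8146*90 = 733140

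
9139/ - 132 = - 70 + 101/132 = - 69.23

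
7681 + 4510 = 12191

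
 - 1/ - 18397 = 1/18397 = 0.00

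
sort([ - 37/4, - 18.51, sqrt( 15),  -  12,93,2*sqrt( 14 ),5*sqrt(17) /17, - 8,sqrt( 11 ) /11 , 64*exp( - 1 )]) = [ - 18.51, - 12,- 37/4,- 8,sqrt( 11) /11,5*sqrt( 17)/17,sqrt (15 ),2*sqrt( 14),64*exp( - 1 ),93 ]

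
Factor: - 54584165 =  - 5^1*10916833^1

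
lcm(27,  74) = 1998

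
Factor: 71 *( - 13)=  - 13^1*71^1= - 923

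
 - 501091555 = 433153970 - 934245525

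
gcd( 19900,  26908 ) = 4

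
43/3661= 43/3661 = 0.01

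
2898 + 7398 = 10296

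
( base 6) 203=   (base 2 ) 1001011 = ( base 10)75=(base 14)55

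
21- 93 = -72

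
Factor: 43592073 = 3^1*7^1*2075813^1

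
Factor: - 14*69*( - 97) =2^1*3^1*7^1*23^1*97^1 = 93702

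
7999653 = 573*13961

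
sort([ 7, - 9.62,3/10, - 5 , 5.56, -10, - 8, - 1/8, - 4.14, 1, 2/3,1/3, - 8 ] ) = [ - 10, - 9.62 ,-8, -8,-5, - 4.14, - 1/8,3/10 , 1/3,2/3,1,5.56,7 ] 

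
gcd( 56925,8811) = 99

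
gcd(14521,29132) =1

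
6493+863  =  7356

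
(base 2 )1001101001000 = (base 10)4936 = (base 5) 124221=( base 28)688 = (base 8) 11510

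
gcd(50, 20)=10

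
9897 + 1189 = 11086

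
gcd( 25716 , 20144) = 4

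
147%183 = 147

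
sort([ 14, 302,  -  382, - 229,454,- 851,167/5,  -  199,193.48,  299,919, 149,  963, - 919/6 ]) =[ - 851, - 382, - 229, - 199,  -  919/6, 14, 167/5, 149  ,  193.48,299, 302, 454,919, 963]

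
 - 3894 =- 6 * 649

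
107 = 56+51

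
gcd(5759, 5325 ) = 1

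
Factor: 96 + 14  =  110 = 2^1 * 5^1 * 11^1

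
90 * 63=5670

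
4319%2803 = 1516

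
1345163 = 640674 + 704489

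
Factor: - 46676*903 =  - 42148428= - 2^2*3^1*7^2*43^1 * 1667^1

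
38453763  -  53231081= -14777318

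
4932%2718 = 2214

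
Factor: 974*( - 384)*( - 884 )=330630144  =  2^10 * 3^1*13^1*17^1 * 487^1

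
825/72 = 11  +  11/24 =11.46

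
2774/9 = 308 + 2/9 = 308.22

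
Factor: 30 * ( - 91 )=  - 2^1*3^1 * 5^1*7^1 * 13^1 = - 2730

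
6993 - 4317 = 2676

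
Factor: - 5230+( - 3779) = -3^2*7^1*11^1*13^1 = -9009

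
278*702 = 195156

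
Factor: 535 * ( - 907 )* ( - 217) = 5^1*7^1*31^1*107^1*907^1=105298165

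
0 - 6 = -6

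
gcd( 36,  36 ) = 36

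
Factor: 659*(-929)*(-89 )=54486779 = 89^1*659^1*929^1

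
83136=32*2598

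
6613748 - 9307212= - 2693464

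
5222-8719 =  - 3497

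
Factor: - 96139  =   - 127^1*757^1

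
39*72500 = 2827500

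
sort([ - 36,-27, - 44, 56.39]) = [ - 44, - 36,  -  27, 56.39]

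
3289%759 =253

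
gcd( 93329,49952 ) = 1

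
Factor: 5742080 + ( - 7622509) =-31^1*60659^1 = - 1880429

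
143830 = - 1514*( - 95)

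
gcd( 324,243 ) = 81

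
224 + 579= 803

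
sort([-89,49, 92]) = [ - 89,49,92] 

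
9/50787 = 1/5643 = 0.00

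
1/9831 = 1/9831 = 0.00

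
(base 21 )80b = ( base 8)6723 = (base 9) 4762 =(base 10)3539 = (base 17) c43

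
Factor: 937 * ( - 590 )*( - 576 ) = 2^7*3^2*5^1 * 59^1 * 937^1 = 318430080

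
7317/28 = 7317/28 = 261.32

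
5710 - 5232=478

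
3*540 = 1620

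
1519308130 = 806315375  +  712992755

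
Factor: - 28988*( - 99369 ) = 2^2*3^2*61^1 * 181^1*7247^1= 2880508572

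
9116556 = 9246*986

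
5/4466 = 5/4466  =  0.00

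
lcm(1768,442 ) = 1768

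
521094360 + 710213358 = 1231307718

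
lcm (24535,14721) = 73605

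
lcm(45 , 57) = 855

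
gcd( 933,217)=1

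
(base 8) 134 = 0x5C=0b1011100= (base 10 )92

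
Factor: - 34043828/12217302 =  - 17021914/6108651 =-  2^1*3^(  -  2 )*7^2*13^1*31^1*431^1*678739^(  -  1)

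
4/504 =1/126 = 0.01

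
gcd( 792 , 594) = 198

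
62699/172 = 364 + 91/172 = 364.53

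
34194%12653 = 8888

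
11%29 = 11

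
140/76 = 1 + 16/19 = 1.84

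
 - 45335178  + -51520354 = -96855532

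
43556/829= 52+448/829=52.54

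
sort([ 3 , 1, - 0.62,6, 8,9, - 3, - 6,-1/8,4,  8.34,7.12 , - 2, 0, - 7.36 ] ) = [ - 7.36, -6, - 3, - 2,  -  0.62, - 1/8,0,1, 3, 4,6, 7.12,8,8.34, 9]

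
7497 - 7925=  - 428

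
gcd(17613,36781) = 1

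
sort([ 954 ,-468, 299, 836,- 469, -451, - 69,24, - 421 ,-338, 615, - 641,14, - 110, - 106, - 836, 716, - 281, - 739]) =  [ - 836,-739, - 641, - 469, - 468, - 451, - 421, - 338, -281 , - 110  , - 106 , - 69,14 , 24,299,  615,716 , 836,954]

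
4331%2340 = 1991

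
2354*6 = 14124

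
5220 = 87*60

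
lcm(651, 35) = 3255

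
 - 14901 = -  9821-5080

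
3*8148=24444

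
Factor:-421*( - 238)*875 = 2^1*5^3*7^2*17^1*421^1 = 87673250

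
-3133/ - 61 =51+22/61 = 51.36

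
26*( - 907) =-23582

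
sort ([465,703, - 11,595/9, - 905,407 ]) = [-905, - 11, 595/9,407,465,703]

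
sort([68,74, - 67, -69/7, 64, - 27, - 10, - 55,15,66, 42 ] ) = [-67,  -  55, - 27, - 10,- 69/7, 15, 42, 64,66,68, 74 ] 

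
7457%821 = 68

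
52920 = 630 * 84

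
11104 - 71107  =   - 60003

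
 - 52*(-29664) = 1542528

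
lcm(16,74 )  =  592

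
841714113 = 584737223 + 256976890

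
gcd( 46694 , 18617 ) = 1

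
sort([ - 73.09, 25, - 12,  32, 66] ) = [ - 73.09,  -  12, 25, 32, 66 ]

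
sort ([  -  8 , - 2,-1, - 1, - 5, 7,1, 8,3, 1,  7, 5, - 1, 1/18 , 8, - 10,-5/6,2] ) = [ - 10, - 8 , - 5, - 2, - 1, - 1, - 1, - 5/6 , 1/18,1,  1, 2 , 3, 5,  7 , 7,8,8] 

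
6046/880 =6 + 383/440 = 6.87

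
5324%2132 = 1060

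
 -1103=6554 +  - 7657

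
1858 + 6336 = 8194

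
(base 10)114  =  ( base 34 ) 3C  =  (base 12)96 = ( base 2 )1110010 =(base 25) 4E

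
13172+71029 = 84201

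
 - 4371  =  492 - 4863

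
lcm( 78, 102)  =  1326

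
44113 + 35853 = 79966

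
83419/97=859 + 96/97 =859.99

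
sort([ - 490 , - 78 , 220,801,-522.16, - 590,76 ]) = [ - 590, - 522.16, - 490, - 78 , 76, 220, 801 ]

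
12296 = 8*1537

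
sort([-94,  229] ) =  [ -94, 229] 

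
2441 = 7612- 5171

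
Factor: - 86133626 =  - 2^1 * 431^1*99923^1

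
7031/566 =12 + 239/566= 12.42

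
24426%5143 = 3854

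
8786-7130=1656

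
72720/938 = 77+247/469= 77.53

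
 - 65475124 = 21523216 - 86998340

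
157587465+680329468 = 837916933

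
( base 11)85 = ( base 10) 93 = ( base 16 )5d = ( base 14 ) 69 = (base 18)53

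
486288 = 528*921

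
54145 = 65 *833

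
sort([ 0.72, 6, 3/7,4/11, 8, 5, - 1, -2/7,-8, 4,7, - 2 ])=[- 8, - 2, - 1 , - 2/7, 4/11, 3/7, 0.72, 4, 5, 6, 7, 8]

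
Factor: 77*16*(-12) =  - 2^6*3^1*7^1 * 11^1 = - 14784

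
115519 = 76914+38605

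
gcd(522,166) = 2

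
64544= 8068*8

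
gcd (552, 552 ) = 552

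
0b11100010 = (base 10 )226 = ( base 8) 342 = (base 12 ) 16a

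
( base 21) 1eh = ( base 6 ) 3252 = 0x2F0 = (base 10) 752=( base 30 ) p2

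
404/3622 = 202/1811 = 0.11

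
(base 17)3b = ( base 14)46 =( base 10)62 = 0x3E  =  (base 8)76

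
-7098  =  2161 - 9259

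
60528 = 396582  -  336054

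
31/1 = 31 = 31.00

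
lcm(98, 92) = 4508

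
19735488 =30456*648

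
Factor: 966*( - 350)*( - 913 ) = 2^2*3^1*5^2 * 7^2*11^1*23^1*83^1 = 308685300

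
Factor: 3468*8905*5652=2^4*3^3*5^1 * 13^1*17^2*137^1 *157^1= 174548116080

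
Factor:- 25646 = - 2^1*12823^1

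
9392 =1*9392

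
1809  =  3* 603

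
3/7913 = 3/7913 =0.00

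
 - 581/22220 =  - 1 + 21639/22220 = -0.03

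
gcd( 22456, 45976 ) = 56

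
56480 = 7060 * 8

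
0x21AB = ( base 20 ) 11AJ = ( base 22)hhh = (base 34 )7fh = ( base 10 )8619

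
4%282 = 4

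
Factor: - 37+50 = 13=13^1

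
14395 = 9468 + 4927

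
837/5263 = 837/5263 = 0.16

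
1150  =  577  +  573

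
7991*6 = 47946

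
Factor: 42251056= 2^4*227^1*11633^1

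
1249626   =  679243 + 570383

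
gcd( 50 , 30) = 10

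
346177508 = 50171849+296005659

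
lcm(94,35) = 3290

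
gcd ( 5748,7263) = 3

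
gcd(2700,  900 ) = 900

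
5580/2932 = 1395/733 = 1.90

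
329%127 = 75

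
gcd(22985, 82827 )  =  1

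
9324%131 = 23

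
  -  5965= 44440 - 50405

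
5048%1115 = 588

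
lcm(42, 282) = 1974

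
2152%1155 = 997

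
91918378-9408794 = 82509584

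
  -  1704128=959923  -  2664051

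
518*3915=2027970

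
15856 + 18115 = 33971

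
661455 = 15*44097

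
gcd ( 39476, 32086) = 2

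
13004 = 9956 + 3048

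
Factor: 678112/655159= 2^5  *  37^(-1) * 17707^ ( - 1 )*21191^1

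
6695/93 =71 + 92/93=71.99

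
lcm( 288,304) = 5472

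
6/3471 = 2/1157 = 0.00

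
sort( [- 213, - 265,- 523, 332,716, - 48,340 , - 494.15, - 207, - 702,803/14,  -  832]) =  [ - 832 , - 702,-523, - 494.15, - 265, - 213, - 207, - 48,803/14,332, 340,716 ]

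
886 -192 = 694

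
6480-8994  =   - 2514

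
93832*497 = 46634504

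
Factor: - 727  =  -727^1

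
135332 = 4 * 33833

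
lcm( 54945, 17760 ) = 1758240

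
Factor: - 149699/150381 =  - 439/441 = - 3^( - 2)*7^( - 2)*439^1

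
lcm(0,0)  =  0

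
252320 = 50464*5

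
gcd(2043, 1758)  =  3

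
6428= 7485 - 1057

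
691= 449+242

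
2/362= 1/181= 0.01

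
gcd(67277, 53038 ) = 1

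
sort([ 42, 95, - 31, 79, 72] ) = [ - 31,42,72, 79,95 ] 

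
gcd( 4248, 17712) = 72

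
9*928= 8352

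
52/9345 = 52/9345 = 0.01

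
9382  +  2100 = 11482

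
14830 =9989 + 4841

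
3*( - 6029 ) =  -  18087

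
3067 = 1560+1507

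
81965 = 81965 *1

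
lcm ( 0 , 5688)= 0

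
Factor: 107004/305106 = 74/211 = 2^1*37^1*211^( - 1 ) 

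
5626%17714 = 5626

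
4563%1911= 741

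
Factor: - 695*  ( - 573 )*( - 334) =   -  133010490 = - 2^1*3^1*5^1*139^1*167^1*191^1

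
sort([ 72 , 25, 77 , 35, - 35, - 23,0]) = [ - 35, - 23, 0 , 25,35,  72, 77]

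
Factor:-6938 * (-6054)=2^2 * 3^1* 1009^1* 3469^1=42002652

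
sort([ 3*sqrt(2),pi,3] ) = [ 3,pi,3*sqrt(2)] 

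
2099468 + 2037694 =4137162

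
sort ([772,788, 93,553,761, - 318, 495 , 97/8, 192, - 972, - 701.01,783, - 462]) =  [ - 972, - 701.01, - 462, - 318,  97/8,93, 192, 495 , 553,761,  772,783 , 788]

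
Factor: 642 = 2^1*3^1*107^1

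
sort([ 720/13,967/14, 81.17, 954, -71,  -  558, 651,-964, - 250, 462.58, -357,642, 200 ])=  [-964,-558, - 357, - 250, - 71,720/13, 967/14, 81.17, 200,462.58, 642,651, 954]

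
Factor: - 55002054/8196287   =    -  2^1*3^1*11^(- 1) *37^1*109^1*  2273^1*745117^( - 1 ) 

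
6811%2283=2245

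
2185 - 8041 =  - 5856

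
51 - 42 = 9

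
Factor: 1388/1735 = 4/5 = 2^2*5^( - 1)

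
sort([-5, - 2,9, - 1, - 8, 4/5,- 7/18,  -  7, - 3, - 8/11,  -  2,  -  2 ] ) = [ - 8,  -  7, - 5,-3, - 2, - 2, - 2, - 1,  -  8/11 , - 7/18,4/5,9]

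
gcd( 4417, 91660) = 1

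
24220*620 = 15016400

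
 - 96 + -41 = -137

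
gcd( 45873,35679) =5097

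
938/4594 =469/2297  =  0.20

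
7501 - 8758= - 1257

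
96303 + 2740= 99043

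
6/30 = 1/5 = 0.20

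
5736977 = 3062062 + 2674915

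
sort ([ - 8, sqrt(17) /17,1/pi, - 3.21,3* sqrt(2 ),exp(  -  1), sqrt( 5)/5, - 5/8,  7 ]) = [-8, -3.21,  -  5/8, sqrt(17)/17,1/pi , exp(-1) , sqrt(5)/5,  3*sqrt ( 2), 7 ]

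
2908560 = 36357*80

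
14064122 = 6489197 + 7574925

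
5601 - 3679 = 1922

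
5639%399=53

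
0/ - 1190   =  0/1 = - 0.00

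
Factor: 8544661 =19^1*23^1*19553^1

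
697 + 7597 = 8294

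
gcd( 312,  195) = 39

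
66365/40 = 1659 + 1/8 =1659.12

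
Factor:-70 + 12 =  - 58 = - 2^1*29^1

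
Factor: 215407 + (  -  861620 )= - 149^1*4337^1= - 646213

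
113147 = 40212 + 72935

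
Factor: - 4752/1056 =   -  2^(-1) * 3^2   =  -9/2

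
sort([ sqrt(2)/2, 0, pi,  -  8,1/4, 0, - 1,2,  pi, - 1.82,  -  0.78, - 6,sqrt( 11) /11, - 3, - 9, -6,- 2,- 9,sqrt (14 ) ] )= [ - 9,-9,-8, - 6, - 6  , - 3,-2 , - 1.82, - 1,-0.78 , 0, 0, 1/4,  sqrt( 11 )/11,sqrt (2)/2, 2, pi,pi , sqrt( 14 )] 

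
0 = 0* 5783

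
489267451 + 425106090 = 914373541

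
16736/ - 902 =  - 19 + 201/451= - 18.55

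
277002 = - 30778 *( - 9 )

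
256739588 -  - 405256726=661996314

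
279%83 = 30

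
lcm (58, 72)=2088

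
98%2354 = 98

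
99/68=1 + 31/68= 1.46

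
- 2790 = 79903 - 82693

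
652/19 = 652/19 = 34.32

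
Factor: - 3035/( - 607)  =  5^1 = 5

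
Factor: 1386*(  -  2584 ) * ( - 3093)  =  11077344432 = 2^4*3^3*7^1  *  11^1*17^1*19^1*1031^1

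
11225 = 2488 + 8737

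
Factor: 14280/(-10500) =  - 2^1 *5^( -2 )*17^1  =  - 34/25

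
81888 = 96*853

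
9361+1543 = 10904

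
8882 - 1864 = 7018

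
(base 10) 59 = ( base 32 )1R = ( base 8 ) 73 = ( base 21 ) 2H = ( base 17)38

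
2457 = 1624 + 833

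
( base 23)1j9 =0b1111001111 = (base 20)28F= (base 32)uf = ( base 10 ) 975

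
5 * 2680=13400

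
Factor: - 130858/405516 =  - 91/282= - 2^( - 1)*3^(  -  1 )*7^1*13^1*47^( - 1 )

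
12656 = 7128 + 5528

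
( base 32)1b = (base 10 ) 43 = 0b101011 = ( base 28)1f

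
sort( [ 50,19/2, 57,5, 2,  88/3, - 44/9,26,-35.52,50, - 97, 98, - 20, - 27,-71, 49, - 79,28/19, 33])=[-97, - 79, - 71, - 35.52, - 27, -20, - 44/9,28/19, 2,5, 19/2, 26,88/3, 33, 49, 50, 50, 57 , 98]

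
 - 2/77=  - 2/77 = -0.03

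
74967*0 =0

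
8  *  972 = 7776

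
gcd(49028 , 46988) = 68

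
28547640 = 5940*4806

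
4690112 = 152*30856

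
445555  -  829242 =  - 383687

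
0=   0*22508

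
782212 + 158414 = 940626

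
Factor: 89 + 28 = 117 = 3^2*13^1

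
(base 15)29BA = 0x22F6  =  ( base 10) 8950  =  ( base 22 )IAI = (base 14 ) 3394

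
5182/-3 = -1728+2/3 =-1727.33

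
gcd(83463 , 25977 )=3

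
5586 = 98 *57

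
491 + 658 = 1149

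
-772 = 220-992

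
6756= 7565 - 809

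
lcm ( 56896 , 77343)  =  4949952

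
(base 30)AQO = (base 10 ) 9804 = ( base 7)40404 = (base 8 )23114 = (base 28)CE4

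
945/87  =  10+25/29 = 10.86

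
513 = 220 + 293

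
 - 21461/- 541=21461/541 = 39.67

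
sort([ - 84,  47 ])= [  -  84, 47]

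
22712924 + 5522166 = 28235090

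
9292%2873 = 673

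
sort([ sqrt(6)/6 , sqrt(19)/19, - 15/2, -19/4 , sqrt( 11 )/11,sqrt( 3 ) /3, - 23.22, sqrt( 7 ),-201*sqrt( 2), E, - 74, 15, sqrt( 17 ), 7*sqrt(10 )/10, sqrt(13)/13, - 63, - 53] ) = [ - 201*sqrt( 2 ),-74,-63, - 53, - 23.22, - 15/2, - 19/4 , sqrt( 19)/19, sqrt(13)/13, sqrt( 11)/11, sqrt(6) /6,  sqrt (3 )/3, 7*sqrt(10) /10 , sqrt( 7), E , sqrt( 17),15 ]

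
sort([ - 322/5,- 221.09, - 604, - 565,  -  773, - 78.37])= [-773 , - 604,-565, - 221.09, - 78.37, - 322/5 ]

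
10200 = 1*10200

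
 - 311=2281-2592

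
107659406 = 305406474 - 197747068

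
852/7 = 121 + 5/7=121.71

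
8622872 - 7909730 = 713142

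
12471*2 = 24942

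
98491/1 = 98491 = 98491.00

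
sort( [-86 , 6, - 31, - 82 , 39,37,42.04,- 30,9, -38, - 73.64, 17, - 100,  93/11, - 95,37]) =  [  -  100 , - 95, - 86, - 82,  -  73.64,  -  38,-31 , -30,  6,93/11,9,17, 37 , 37,39,  42.04 ]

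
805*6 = 4830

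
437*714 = 312018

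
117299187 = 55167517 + 62131670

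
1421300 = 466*3050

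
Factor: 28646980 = 2^2*5^1*79^1*18131^1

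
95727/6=15954 + 1/2 = 15954.50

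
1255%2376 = 1255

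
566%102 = 56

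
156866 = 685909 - 529043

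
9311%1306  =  169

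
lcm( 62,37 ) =2294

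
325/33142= 325/33142 = 0.01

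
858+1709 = 2567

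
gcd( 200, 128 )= 8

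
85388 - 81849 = 3539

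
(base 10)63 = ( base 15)43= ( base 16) 3F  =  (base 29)25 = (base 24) 2f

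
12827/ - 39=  - 12827/39 = - 328.90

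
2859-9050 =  - 6191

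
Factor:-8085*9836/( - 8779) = 79524060/8779 = 2^2*3^1*5^1*7^2 *11^1*2459^1*8779^(-1) 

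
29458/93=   29458/93 = 316.75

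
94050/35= 2687+1/7 = 2687.14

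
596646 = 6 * 99441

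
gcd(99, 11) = 11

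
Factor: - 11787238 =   -  2^1*37^1 * 159287^1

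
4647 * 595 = 2764965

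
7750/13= 7750/13 = 596.15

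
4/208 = 1/52 = 0.02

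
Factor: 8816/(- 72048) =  - 3^( - 1 )*29^1*79^ ( - 1 ) = - 29/237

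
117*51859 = 6067503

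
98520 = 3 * 32840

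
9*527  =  4743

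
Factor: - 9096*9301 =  - 84601896 = - 2^3*3^1 * 71^1* 131^1*379^1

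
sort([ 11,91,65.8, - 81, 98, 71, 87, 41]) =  [ - 81 , 11, 41,65.8, 71, 87, 91,98]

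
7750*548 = 4247000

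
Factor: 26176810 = 2^1 * 5^1 * 11^1 * 237971^1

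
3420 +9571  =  12991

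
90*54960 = 4946400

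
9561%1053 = 84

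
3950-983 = 2967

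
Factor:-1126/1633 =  - 2^1*23^( - 1) * 71^ (  -  1)*563^1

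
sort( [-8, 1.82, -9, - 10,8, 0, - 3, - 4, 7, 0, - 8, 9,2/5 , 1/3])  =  [ - 10, - 9, - 8,  -  8, - 4 , - 3, 0,0, 1/3, 2/5,1.82, 7, 8, 9 ] 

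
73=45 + 28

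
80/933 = 80/933= 0.09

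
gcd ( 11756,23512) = 11756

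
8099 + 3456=11555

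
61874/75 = 824 + 74/75 = 824.99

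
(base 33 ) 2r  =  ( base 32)2t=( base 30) 33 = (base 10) 93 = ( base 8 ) 135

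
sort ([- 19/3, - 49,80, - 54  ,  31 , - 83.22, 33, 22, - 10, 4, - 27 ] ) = [ - 83.22, - 54,- 49, - 27,  -  10 , - 19/3,  4,22,31,33,80 ] 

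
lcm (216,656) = 17712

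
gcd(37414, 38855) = 1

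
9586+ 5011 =14597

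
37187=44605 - 7418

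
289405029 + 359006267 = 648411296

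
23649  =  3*7883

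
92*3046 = 280232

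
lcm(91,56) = 728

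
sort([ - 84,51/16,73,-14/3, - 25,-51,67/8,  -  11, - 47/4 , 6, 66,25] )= [ - 84,-51,-25,-47/4, -11 , - 14/3,51/16, 6,67/8,25,66, 73 ] 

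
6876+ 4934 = 11810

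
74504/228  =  18626/57 = 326.77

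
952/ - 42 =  - 23 + 1/3 = - 22.67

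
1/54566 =1/54566 = 0.00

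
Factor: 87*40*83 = 288840 =2^3 *3^1*5^1*29^1*83^1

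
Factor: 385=5^1*7^1 * 11^1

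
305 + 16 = 321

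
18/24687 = 2/2743 =0.00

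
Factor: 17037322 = 2^1*8518661^1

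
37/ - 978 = -37/978 = -0.04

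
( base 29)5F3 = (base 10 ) 4643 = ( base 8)11043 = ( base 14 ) 1999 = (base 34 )40J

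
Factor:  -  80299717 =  - 53^1*1515089^1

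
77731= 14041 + 63690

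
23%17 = 6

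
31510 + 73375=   104885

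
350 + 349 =699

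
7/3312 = 7/3312 = 0.00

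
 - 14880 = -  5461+  -  9419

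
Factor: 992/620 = 8/5=2^3 * 5^( - 1 )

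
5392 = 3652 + 1740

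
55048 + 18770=73818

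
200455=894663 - 694208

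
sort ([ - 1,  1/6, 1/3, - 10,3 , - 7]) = [ - 10 ,-7, - 1, 1/6,1/3 , 3]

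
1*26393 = 26393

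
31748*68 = 2158864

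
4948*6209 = 30722132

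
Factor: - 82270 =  - 2^1 * 5^1*19^1*433^1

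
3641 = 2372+1269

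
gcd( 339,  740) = 1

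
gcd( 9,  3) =3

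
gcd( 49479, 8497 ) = 1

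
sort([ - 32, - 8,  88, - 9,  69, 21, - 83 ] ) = [  -  83,  -  32,-9, -8,21, 69, 88] 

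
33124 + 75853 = 108977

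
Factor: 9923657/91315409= 241^1*41177^1 *91315409^( - 1 ) 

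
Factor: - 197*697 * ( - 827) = 113554543  =  17^1*41^1*197^1*827^1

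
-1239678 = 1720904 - 2960582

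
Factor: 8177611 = 13^1*43^1*14629^1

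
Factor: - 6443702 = - 2^1*659^1*4889^1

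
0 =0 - 0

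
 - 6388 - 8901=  - 15289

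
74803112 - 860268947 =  - 785465835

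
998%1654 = 998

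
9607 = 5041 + 4566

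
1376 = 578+798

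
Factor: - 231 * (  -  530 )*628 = 76886040 = 2^3*3^1 * 5^1 * 7^1 * 11^1  *53^1  *157^1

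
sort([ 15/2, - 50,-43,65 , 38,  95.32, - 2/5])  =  [ - 50, - 43, - 2/5,15/2,38, 65, 95.32 ] 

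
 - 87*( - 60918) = 5299866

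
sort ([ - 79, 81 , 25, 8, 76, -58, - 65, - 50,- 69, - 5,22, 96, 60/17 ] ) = [ -79,-69,-65, - 58, - 50,-5,  60/17,8,22, 25, 76,  81,96 ] 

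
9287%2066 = 1023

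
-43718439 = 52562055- 96280494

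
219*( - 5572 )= - 1220268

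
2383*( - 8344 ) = -19883752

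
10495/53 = 198 + 1/53= 198.02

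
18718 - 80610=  - 61892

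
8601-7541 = 1060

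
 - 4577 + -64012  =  -68589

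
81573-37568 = 44005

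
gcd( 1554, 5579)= 7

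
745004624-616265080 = 128739544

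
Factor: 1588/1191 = 2^2*3^(  -  1 )= 4/3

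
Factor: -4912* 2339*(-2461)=28274842448 = 2^4*23^1*107^1*307^1*2339^1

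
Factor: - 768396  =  -2^2*3^1* 64033^1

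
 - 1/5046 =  - 1 + 5045/5046 = - 0.00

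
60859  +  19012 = 79871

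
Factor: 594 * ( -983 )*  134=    - 78242868  =  -2^2*3^3*11^1*  67^1*  983^1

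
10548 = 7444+3104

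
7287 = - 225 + 7512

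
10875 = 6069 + 4806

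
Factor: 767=13^1*59^1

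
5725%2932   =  2793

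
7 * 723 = 5061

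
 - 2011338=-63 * 31926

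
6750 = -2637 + 9387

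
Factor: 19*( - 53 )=-1007 = - 19^1*53^1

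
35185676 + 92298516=127484192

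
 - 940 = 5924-6864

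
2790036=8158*342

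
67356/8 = 16839/2 = 8419.50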